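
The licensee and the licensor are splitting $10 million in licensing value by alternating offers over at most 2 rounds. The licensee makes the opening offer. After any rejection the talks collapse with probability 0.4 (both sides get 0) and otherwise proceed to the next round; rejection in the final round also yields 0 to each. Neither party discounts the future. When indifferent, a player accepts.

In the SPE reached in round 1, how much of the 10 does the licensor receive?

6

Round 2 (the licensor proposes): rejection yields 0 for the licensee; the licensor offers 0 and keeps 10.
Round 1 (the licensee proposes): rejecting gives the licensor an expected 0.6 × 10 = 6, so the licensee offers 6, keeping 4.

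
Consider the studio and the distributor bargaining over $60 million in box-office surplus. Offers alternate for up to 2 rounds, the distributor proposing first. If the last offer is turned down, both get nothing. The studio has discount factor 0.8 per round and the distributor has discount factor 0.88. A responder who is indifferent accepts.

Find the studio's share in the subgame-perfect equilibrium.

Round 2 (the studio proposes): the distributor will accept anything ≥ 0, so the studio offers 0 and keeps 60.
Round 1 (the distributor proposes): the studio can get 60 next round, worth 0.8 × 60 = 48 now; the distributor offers that and keeps 12.

48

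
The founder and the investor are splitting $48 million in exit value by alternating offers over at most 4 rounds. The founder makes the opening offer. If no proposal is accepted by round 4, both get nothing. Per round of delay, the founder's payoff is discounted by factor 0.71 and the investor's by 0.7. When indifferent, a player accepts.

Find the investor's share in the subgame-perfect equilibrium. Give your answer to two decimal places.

26.44

Work backward from the last round.
Round 4 (the investor proposes): rejection yields 0 for the founder; the investor offers 0 and keeps 48.
Round 3 (the founder proposes): the investor can get 48 next round, worth 0.7 × 48 = 33.6 now; the founder offers that and keeps 14.4.
Round 2 (the investor proposes): the founder can get 14.4 next round, worth 0.71 × 14.4 = 10.224 now. The investor offers 10.224 and keeps 48 − 10.224 = 37.776.
Round 1 (the founder proposes): the investor can get 37.776 next round, worth 0.7 × 37.776 = 26.4432 now, so the founder offers 26.4432, keeping 21.5568.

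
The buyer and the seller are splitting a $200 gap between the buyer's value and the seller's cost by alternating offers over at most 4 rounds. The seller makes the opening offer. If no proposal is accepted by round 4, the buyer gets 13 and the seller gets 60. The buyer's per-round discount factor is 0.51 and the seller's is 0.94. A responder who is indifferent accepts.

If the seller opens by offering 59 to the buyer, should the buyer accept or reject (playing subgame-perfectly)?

Accept

Round 4 (the buyer proposes): the seller gets 60 if talks fail, so the buyer offers 60 and keeps 140.
Round 3 (the seller proposes): the buyer can get 140 next round, worth 0.51 × 140 = 71.4 now, so the seller offers 71.4, keeping 128.6.
Round 2 (the buyer proposes): the seller can get 128.6 next round, worth 0.94 × 128.6 = 120.884 now, so the buyer offers 120.884, keeping 79.116.
So by rejecting in round 1, the buyer gets 79.116 next round, worth 0.51 × 79.116 = 40.34916 now.
Offer 59 ≥ 40.34916, so the buyer accepts.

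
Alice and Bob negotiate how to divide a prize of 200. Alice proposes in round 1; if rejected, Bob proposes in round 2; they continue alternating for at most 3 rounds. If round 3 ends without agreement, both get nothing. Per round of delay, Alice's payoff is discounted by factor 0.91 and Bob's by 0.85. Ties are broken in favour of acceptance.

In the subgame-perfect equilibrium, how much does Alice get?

184.7

Round 3 (Alice proposes): Bob will accept anything ≥ 0, so Alice offers 0 and keeps 200.
Round 2 (Bob proposes): Alice can get 200 next round, worth 0.91 × 200 = 182 now. Bob offers 182 and keeps 200 − 182 = 18.
Round 1 (Alice proposes): Bob can get 18 next round, worth 0.85 × 18 = 15.3 now, so Alice offers 15.3, keeping 184.7.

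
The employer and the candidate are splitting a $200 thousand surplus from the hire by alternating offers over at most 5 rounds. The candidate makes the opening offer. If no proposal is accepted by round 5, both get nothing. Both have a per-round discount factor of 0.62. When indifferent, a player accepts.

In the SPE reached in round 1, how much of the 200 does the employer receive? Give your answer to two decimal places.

65.23

Round 5 (the candidate proposes): rejection yields 0 for the employer; the candidate offers 0 and keeps 200.
Round 4 (the employer proposes): the candidate can get 200 next round, worth 0.62 × 200 = 124 now; the employer offers that and keeps 76.
Round 3 (the candidate proposes): the employer can get 76 next round, worth 0.62 × 76 = 47.12 now; the candidate offers that and keeps 152.88.
Round 2 (the employer proposes): the candidate can get 152.88 next round, worth 0.62 × 152.88 = 94.7856 now. The employer offers 94.7856 and keeps 200 − 94.7856 = 105.2144.
Round 1 (the candidate proposes): the employer can get 105.2144 next round, worth 0.62 × 105.2144 = 65.232928 now, so the candidate offers 65.232928, keeping 134.767072.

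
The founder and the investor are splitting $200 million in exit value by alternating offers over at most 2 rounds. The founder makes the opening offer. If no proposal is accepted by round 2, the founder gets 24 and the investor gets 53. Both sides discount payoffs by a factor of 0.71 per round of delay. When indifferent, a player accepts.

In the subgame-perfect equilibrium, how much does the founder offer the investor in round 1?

124.96

Round 2 (the investor proposes): the founder gets 24 if talks fail, so the investor offers 24 and keeps 176.
Round 1 (the founder proposes): the investor can get 176 next round, worth 0.71 × 176 = 124.96 now; the founder offers that and keeps 75.04.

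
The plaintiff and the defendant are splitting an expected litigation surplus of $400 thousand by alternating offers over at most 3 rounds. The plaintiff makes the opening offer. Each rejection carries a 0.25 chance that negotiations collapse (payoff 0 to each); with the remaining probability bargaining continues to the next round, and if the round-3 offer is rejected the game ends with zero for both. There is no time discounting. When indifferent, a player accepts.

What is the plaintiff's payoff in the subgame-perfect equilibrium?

By backward induction:
Round 3 (the plaintiff proposes): rejection yields 0 for the defendant; the plaintiff offers 0 and keeps 400.
Round 2 (the defendant proposes): rejecting gives the plaintiff an expected 0.75 × 400 = 300, so the defendant offers 300, keeping 100.
Round 1 (the plaintiff proposes): rejecting gives the defendant an expected 0.75 × 100 = 75, so the plaintiff offers 75, keeping 325.

325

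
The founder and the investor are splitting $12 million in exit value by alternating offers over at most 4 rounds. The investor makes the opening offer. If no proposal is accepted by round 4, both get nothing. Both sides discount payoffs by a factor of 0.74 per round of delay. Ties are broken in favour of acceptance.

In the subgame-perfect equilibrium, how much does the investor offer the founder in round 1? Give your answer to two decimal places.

Round 4 (the founder proposes): rejection yields 0 for the investor; the founder offers 0 and keeps 12.
Round 3 (the investor proposes): the founder can get 12 next round, worth 0.74 × 12 = 8.88 now; the investor offers that and keeps 3.12.
Round 2 (the founder proposes): the investor can get 3.12 next round, worth 0.74 × 3.12 = 2.3088 now; the founder offers that and keeps 9.6912.
Round 1 (the investor proposes): the founder can get 9.6912 next round, worth 0.74 × 9.6912 = 7.171488 now. The investor offers 7.171488 and keeps 12 − 7.171488 = 4.828512.

7.17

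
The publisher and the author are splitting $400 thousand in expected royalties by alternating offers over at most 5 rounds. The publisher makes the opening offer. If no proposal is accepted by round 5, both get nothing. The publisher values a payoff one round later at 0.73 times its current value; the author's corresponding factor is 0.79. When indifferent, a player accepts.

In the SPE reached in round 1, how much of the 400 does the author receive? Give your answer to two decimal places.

134.52

Round 5 (the publisher proposes): rejection yields 0 for the author; the publisher offers 0 and keeps 400.
Round 4 (the author proposes): the publisher can get 400 next round, worth 0.73 × 400 = 292 now; the author offers that and keeps 108.
Round 3 (the publisher proposes): the author can get 108 next round, worth 0.79 × 108 = 85.32 now; the publisher offers that and keeps 314.68.
Round 2 (the author proposes): the publisher can get 314.68 next round, worth 0.73 × 314.68 = 229.7164 now. The author offers 229.7164 and keeps 400 − 229.7164 = 170.2836.
Round 1 (the publisher proposes): the author can get 170.2836 next round, worth 0.79 × 170.2836 = 134.524044 now. The publisher offers 134.524044 and keeps 400 − 134.524044 = 265.475956.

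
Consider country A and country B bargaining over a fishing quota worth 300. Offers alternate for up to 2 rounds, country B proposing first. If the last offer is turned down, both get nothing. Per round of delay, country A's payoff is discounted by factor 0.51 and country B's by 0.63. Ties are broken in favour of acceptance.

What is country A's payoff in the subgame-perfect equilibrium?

153

Round 2 (country A proposes): country B will accept anything ≥ 0, so country A offers 0 and keeps 300.
Round 1 (country B proposes): country A can get 300 next round, worth 0.51 × 300 = 153 now, so country B offers 153, keeping 147.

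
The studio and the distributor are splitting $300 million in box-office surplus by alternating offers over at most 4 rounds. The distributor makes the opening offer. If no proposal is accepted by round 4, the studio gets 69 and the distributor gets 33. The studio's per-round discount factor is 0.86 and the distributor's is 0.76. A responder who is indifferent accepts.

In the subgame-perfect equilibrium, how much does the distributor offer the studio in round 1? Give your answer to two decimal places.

Round 4 (the studio proposes): the distributor gets 33 if talks fail, so the studio offers 33 and keeps 267.
Round 3 (the distributor proposes): the studio can get 267 next round, worth 0.86 × 267 = 229.62 now. The distributor offers 229.62 and keeps 300 − 229.62 = 70.38.
Round 2 (the studio proposes): the distributor can get 70.38 next round, worth 0.76 × 70.38 = 53.4888 now. The studio offers 53.4888 and keeps 300 − 53.4888 = 246.5112.
Round 1 (the distributor proposes): the studio can get 246.5112 next round, worth 0.86 × 246.5112 = 211.999632 now, so the distributor offers 211.999632, keeping 88.000368.

212.00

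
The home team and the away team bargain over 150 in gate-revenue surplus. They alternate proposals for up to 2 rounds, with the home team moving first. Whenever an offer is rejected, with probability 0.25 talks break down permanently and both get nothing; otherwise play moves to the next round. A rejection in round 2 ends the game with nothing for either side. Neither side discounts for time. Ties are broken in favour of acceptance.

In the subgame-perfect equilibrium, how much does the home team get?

Round 2 (the away team proposes): rejection yields 0 for the home team; the away team offers 0 and keeps 150.
Round 1 (the home team proposes): rejecting gives the away team an expected 0.75 × 150 = 112.5. The home team offers 112.5 and keeps 150 − 112.5 = 37.5.

37.5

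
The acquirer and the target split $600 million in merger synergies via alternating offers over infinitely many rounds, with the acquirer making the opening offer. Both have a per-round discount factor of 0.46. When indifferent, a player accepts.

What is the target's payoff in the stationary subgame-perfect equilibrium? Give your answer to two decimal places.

189.04

In a stationary SPE each proposer offers the other exactly their discounted continuation value.
If the acquirer keeps x when proposing and the target keeps y when proposing, then x = 600 − 0.46y and y = 600 − 0.46x.
Solving: x = 600(1 − 0.46) / (1 − 0.46·0.46) = 324 / 0.7884 ≈ 410.9589.
The target gets 600 − 410.9589 ≈ 189.0411.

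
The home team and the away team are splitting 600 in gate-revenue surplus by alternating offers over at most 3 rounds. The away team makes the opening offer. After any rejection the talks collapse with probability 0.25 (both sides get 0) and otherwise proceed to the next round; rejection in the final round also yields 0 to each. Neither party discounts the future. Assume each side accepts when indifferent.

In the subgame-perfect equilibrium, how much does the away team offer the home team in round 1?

112.5

By backward induction:
Round 3 (the away team proposes): the home team will accept anything ≥ 0, so the away team offers 0 and keeps 600.
Round 2 (the home team proposes): rejecting gives the away team an expected 0.75 × 600 = 450, so the home team offers 450, keeping 150.
Round 1 (the away team proposes): rejecting gives the home team an expected 0.75 × 150 = 112.5. The away team offers 112.5 and keeps 600 − 112.5 = 487.5.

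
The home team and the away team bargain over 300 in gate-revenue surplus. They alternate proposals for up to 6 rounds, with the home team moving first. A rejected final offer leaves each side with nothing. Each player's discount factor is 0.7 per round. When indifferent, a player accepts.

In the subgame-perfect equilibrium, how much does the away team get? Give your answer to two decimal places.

By backward induction:
Round 6 (the away team proposes): rejection yields 0 for the home team; the away team offers 0 and keeps 300.
Round 5 (the home team proposes): the away team can get 300 next round, worth 0.7 × 300 = 210 now, so the home team offers 210, keeping 90.
Round 4 (the away team proposes): the home team can get 90 next round, worth 0.7 × 90 = 63 now, so the away team offers 63, keeping 237.
Round 3 (the home team proposes): the away team can get 237 next round, worth 0.7 × 237 = 165.9 now, so the home team offers 165.9, keeping 134.1.
Round 2 (the away team proposes): the home team can get 134.1 next round, worth 0.7 × 134.1 = 93.87 now; the away team offers that and keeps 206.13.
Round 1 (the home team proposes): the away team can get 206.13 next round, worth 0.7 × 206.13 = 144.291 now, so the home team offers 144.291, keeping 155.709.

144.29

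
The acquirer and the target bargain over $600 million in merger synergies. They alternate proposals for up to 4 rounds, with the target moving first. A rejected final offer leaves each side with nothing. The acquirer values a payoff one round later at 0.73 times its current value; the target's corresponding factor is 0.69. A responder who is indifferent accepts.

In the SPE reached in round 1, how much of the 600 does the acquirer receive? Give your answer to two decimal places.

356.40

By backward induction:
Round 4 (the acquirer proposes): rejection yields 0 for the target; the acquirer offers 0 and keeps 600.
Round 3 (the target proposes): the acquirer can get 600 next round, worth 0.73 × 600 = 438 now, so the target offers 438, keeping 162.
Round 2 (the acquirer proposes): the target can get 162 next round, worth 0.69 × 162 = 111.78 now, so the acquirer offers 111.78, keeping 488.22.
Round 1 (the target proposes): the acquirer can get 488.22 next round, worth 0.73 × 488.22 = 356.4006 now; the target offers that and keeps 243.5994.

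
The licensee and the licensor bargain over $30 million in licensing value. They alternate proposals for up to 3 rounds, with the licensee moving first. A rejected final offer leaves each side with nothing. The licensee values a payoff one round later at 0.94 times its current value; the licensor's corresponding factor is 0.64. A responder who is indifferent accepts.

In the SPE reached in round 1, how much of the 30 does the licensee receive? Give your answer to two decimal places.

Round 3 (the licensee proposes): rejection yields 0 for the licensor; the licensee offers 0 and keeps 30.
Round 2 (the licensor proposes): the licensee can get 30 next round, worth 0.94 × 30 = 28.2 now, so the licensor offers 28.2, keeping 1.8.
Round 1 (the licensee proposes): the licensor can get 1.8 next round, worth 0.64 × 1.8 = 1.152 now. The licensee offers 1.152 and keeps 30 − 1.152 = 28.848.

28.85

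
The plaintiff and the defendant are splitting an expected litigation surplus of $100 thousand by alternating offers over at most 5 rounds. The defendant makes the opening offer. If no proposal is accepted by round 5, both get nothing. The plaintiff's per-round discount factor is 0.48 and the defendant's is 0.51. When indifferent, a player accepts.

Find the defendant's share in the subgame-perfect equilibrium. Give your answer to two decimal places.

By backward induction:
Round 5 (the defendant proposes): the plaintiff will accept anything ≥ 0, so the defendant offers 0 and keeps 100.
Round 4 (the plaintiff proposes): the defendant can get 100 next round, worth 0.51 × 100 = 51 now, so the plaintiff offers 51, keeping 49.
Round 3 (the defendant proposes): the plaintiff can get 49 next round, worth 0.48 × 49 = 23.52 now, so the defendant offers 23.52, keeping 76.48.
Round 2 (the plaintiff proposes): the defendant can get 76.48 next round, worth 0.51 × 76.48 = 39.0048 now; the plaintiff offers that and keeps 60.9952.
Round 1 (the defendant proposes): the plaintiff can get 60.9952 next round, worth 0.48 × 60.9952 = 29.277696 now. The defendant offers 29.277696 and keeps 100 − 29.277696 = 70.722304.

70.72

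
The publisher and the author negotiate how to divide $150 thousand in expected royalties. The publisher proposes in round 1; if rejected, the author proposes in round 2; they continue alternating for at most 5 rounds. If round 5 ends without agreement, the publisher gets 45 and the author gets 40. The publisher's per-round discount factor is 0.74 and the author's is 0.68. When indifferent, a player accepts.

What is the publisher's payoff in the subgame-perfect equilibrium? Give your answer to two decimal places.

100.01

Round 5 (the publisher proposes): the author gets 40 if talks fail, so the publisher offers 40 and keeps 110.
Round 4 (the author proposes): the publisher can get 110 next round, worth 0.74 × 110 = 81.4 now, so the author offers 81.4, keeping 68.6.
Round 3 (the publisher proposes): the author can get 68.6 next round, worth 0.68 × 68.6 = 46.648 now; the publisher offers that and keeps 103.352.
Round 2 (the author proposes): the publisher can get 103.352 next round, worth 0.74 × 103.352 = 76.48048 now, so the author offers 76.48048, keeping 73.51952.
Round 1 (the publisher proposes): the author can get 73.51952 next round, worth 0.68 × 73.51952 = 49.9932736 now, so the publisher offers 49.9932736, keeping 100.0067264.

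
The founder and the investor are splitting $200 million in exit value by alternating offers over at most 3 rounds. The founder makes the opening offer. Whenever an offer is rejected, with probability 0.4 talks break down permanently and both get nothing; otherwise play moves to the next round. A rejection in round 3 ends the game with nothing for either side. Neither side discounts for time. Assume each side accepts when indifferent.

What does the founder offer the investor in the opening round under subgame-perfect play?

48

By backward induction:
Round 3 (the founder proposes): the investor will accept anything ≥ 0, so the founder offers 0 and keeps 200.
Round 2 (the investor proposes): rejecting gives the founder an expected 0.6 × 200 = 120. The investor offers 120 and keeps 200 − 120 = 80.
Round 1 (the founder proposes): rejecting gives the investor an expected 0.6 × 80 = 48. The founder offers 48 and keeps 200 − 48 = 152.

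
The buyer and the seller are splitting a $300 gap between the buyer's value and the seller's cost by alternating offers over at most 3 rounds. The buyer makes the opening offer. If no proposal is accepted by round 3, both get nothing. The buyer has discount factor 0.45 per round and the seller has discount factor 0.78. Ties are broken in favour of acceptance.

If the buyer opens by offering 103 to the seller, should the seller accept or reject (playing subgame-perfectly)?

Work out the seller's continuation value if the offer is rejected.
Round 3 (the buyer proposes): rejection yields 0 for the seller; the buyer offers 0 and keeps 300.
Round 2 (the seller proposes): the buyer can get 300 next round, worth 0.45 × 300 = 135 now. The seller offers 135 and keeps 300 − 135 = 165.
So by rejecting in round 1, the seller gets 165 next round, worth 0.78 × 165 = 128.7 now.
Offer 103 < 128.7, so the seller rejects.

Reject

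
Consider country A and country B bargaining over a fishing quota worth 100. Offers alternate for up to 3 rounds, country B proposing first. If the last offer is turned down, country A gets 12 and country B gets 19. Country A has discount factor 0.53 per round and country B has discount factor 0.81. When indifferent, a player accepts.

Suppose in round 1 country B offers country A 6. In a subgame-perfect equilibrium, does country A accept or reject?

Reject

Work out country A's continuation value if the offer is rejected.
Round 3 (country B proposes): country A gets 12 if talks fail, so country B offers 12 and keeps 88.
Round 2 (country A proposes): country B can get 88 next round, worth 0.81 × 88 = 71.28 now. Country A offers 71.28 and keeps 100 − 71.28 = 28.72.
So by rejecting in round 1, country A gets 28.72 next round, worth 0.53 × 28.72 = 15.2216 now.
Offer 6 < 15.2216, so country A rejects.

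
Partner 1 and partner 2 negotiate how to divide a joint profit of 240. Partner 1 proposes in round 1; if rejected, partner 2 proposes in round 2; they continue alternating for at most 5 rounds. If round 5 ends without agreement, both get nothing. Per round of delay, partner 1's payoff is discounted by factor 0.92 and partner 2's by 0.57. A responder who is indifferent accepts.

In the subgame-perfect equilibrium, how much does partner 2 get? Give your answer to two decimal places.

16.68

Work backward from the last round.
Round 5 (partner 1 proposes): partner 2 will accept anything ≥ 0, so partner 1 offers 0 and keeps 240.
Round 4 (partner 2 proposes): partner 1 can get 240 next round, worth 0.92 × 240 = 220.8 now, so partner 2 offers 220.8, keeping 19.2.
Round 3 (partner 1 proposes): partner 2 can get 19.2 next round, worth 0.57 × 19.2 = 10.944 now. Partner 1 offers 10.944 and keeps 240 − 10.944 = 229.056.
Round 2 (partner 2 proposes): partner 1 can get 229.056 next round, worth 0.92 × 229.056 = 210.73152 now; partner 2 offers that and keeps 29.26848.
Round 1 (partner 1 proposes): partner 2 can get 29.26848 next round, worth 0.57 × 29.26848 = 16.6830336 now, so partner 1 offers 16.6830336, keeping 223.3169664.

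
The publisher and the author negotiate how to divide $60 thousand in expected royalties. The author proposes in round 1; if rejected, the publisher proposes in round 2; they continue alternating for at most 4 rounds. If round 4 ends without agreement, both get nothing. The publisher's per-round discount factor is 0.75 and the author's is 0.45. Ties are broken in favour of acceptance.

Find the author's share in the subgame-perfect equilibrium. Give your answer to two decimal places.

Round 4 (the publisher proposes): rejection yields 0 for the author; the publisher offers 0 and keeps 60.
Round 3 (the author proposes): the publisher can get 60 next round, worth 0.75 × 60 = 45 now, so the author offers 45, keeping 15.
Round 2 (the publisher proposes): the author can get 15 next round, worth 0.45 × 15 = 6.75 now, so the publisher offers 6.75, keeping 53.25.
Round 1 (the author proposes): the publisher can get 53.25 next round, worth 0.75 × 53.25 = 39.9375 now, so the author offers 39.9375, keeping 20.0625.

20.06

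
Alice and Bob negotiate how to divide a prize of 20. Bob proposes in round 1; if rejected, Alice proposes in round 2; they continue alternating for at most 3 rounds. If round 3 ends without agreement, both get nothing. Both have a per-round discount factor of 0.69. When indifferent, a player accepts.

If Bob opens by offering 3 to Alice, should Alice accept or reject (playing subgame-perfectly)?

Work out Alice's continuation value if the offer is rejected.
Round 3 (Bob proposes): rejection yields 0 for Alice; Bob offers 0 and keeps 20.
Round 2 (Alice proposes): Bob can get 20 next round, worth 0.69 × 20 = 13.8 now; Alice offers that and keeps 6.2.
So by rejecting in round 1, Alice gets 6.2 next round, worth 0.69 × 6.2 = 4.278 now.
Offer 3 < 4.278, so Alice rejects.

Reject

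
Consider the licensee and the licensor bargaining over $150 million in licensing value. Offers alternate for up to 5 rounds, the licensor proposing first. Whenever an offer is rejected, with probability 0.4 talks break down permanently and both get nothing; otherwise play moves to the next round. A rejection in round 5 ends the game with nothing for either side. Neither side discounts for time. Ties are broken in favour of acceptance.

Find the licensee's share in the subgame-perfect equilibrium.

48.96

Round 5 (the licensor proposes): rejection yields 0 for the licensee; the licensor offers 0 and keeps 150.
Round 4 (the licensee proposes): rejecting gives the licensor an expected 0.6 × 150 = 90, so the licensee offers 90, keeping 60.
Round 3 (the licensor proposes): rejecting gives the licensee an expected 0.6 × 60 = 36; the licensor offers that and keeps 114.
Round 2 (the licensee proposes): rejecting gives the licensor an expected 0.6 × 114 = 68.4, so the licensee offers 68.4, keeping 81.6.
Round 1 (the licensor proposes): rejecting gives the licensee an expected 0.6 × 81.6 = 48.96, so the licensor offers 48.96, keeping 101.04.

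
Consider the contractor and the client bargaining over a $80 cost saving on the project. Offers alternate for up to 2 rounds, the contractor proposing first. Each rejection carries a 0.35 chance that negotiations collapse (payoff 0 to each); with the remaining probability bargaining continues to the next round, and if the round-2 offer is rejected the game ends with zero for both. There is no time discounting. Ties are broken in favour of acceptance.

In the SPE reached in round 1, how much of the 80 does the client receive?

52

By backward induction:
Round 2 (the client proposes): the contractor will accept anything ≥ 0, so the client offers 0 and keeps 80.
Round 1 (the contractor proposes): rejecting gives the client an expected 0.65 × 80 = 52. The contractor offers 52 and keeps 80 − 52 = 28.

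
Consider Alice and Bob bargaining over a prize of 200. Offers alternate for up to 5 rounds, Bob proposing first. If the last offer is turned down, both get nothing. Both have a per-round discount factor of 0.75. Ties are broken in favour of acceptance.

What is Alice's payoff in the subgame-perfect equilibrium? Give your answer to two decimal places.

58.59

Round 5 (Bob proposes): rejection yields 0 for Alice; Bob offers 0 and keeps 200.
Round 4 (Alice proposes): Bob can get 200 next round, worth 0.75 × 200 = 150 now, so Alice offers 150, keeping 50.
Round 3 (Bob proposes): Alice can get 50 next round, worth 0.75 × 50 = 37.5 now; Bob offers that and keeps 162.5.
Round 2 (Alice proposes): Bob can get 162.5 next round, worth 0.75 × 162.5 = 121.875 now; Alice offers that and keeps 78.125.
Round 1 (Bob proposes): Alice can get 78.125 next round, worth 0.75 × 78.125 = 58.59375 now, so Bob offers 58.59375, keeping 141.40625.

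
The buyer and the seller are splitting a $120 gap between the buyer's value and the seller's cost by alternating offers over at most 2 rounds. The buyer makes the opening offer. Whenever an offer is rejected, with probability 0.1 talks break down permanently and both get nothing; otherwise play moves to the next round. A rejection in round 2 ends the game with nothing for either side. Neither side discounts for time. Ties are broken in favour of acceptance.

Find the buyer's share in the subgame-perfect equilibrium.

12

By backward induction:
Round 2 (the seller proposes): rejection yields 0 for the buyer; the seller offers 0 and keeps 120.
Round 1 (the buyer proposes): rejecting gives the seller an expected 0.9 × 120 = 108; the buyer offers that and keeps 12.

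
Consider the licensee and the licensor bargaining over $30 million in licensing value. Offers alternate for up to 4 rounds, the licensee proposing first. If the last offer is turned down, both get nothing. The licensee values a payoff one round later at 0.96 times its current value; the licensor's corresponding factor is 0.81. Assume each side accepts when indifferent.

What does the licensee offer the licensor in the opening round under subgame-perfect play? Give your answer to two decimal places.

Round 4 (the licensor proposes): rejection yields 0 for the licensee; the licensor offers 0 and keeps 30.
Round 3 (the licensee proposes): the licensor can get 30 next round, worth 0.81 × 30 = 24.3 now; the licensee offers that and keeps 5.7.
Round 2 (the licensor proposes): the licensee can get 5.7 next round, worth 0.96 × 5.7 = 5.472 now. The licensor offers 5.472 and keeps 30 − 5.472 = 24.528.
Round 1 (the licensee proposes): the licensor can get 24.528 next round, worth 0.81 × 24.528 = 19.86768 now, so the licensee offers 19.86768, keeping 10.13232.

19.87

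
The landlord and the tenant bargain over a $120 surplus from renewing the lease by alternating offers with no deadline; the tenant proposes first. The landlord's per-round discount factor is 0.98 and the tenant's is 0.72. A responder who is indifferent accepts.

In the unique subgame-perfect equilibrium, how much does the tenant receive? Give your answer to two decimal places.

8.15

When the tenant proposes, the landlord accepts any offer worth at least 0.98 times what the landlord would get by proposing next round; and vice versa.
This gives x = 120 − 0.98y and y = 120 − 0.72x, where x and y are each side's share when it proposes.
Hence (1 − 0.98·0.72)x = 120(1 − 0.98), i.e. 0.2944·x = 2.4.
x ≈ 8.1522; the landlord's share is 120 − x ≈ 111.8478.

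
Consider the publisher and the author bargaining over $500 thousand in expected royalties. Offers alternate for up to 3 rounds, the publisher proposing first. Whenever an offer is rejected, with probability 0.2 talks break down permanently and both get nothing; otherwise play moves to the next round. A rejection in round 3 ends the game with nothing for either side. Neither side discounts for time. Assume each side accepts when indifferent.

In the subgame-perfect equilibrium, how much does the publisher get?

By backward induction:
Round 3 (the publisher proposes): the author will accept anything ≥ 0, so the publisher offers 0 and keeps 500.
Round 2 (the author proposes): rejecting gives the publisher an expected 0.8 × 500 = 400. The author offers 400 and keeps 500 − 400 = 100.
Round 1 (the publisher proposes): rejecting gives the author an expected 0.8 × 100 = 80. The publisher offers 80 and keeps 500 − 80 = 420.

420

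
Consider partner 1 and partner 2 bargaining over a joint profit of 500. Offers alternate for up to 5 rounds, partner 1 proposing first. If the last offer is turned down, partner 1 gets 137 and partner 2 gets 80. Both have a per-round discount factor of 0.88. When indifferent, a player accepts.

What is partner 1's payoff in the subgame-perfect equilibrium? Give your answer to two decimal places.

358.34

Solve by backward induction from round 5.
Round 5 (partner 1 proposes): partner 2 gets 80 if talks fail, so partner 1 offers 80 and keeps 420.
Round 4 (partner 2 proposes): partner 1 can get 420 next round, worth 0.88 × 420 = 369.6 now, so partner 2 offers 369.6, keeping 130.4.
Round 3 (partner 1 proposes): partner 2 can get 130.4 next round, worth 0.88 × 130.4 = 114.752 now. Partner 1 offers 114.752 and keeps 500 − 114.752 = 385.248.
Round 2 (partner 2 proposes): partner 1 can get 385.248 next round, worth 0.88 × 385.248 = 339.01824 now; partner 2 offers that and keeps 160.98176.
Round 1 (partner 1 proposes): partner 2 can get 160.98176 next round, worth 0.88 × 160.98176 = 141.6639488 now; partner 1 offers that and keeps 358.3360512.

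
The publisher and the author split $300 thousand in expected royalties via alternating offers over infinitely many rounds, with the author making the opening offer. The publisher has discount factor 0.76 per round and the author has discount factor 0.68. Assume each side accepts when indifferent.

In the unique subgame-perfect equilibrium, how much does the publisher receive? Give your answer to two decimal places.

Let x be the author's share when the author proposes and y be the publisher's share when the publisher proposes.
The publisher accepts iff offered ≥ 0.76·y, so x = 300 − 0.76y. Symmetrically y = 300 − 0.68x.
Substituting: x = 300 − 0.76(300 − 0.68x), giving x(1 − 0.68·0.76) = 300(1 − 0.76).
So x = 300 × 0.24 / 0.4832 ≈ 149.0066, and the publisher receives 300 − x ≈ 150.9934.

150.99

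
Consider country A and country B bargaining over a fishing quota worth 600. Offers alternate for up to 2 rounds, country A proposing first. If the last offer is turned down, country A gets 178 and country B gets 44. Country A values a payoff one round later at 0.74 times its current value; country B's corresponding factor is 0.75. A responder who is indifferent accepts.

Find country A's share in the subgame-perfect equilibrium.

Round 2 (country B proposes): country A gets 178 if talks fail, so country B offers 178 and keeps 422.
Round 1 (country A proposes): country B can get 422 next round, worth 0.75 × 422 = 316.5 now. Country A offers 316.5 and keeps 600 − 316.5 = 283.5.

283.5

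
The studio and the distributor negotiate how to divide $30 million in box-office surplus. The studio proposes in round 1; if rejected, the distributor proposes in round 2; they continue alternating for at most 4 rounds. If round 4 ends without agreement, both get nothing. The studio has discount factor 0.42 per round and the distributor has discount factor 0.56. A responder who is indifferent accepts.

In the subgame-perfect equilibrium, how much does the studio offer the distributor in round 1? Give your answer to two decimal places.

Round 4 (the distributor proposes): rejection yields 0 for the studio; the distributor offers 0 and keeps 30.
Round 3 (the studio proposes): the distributor can get 30 next round, worth 0.56 × 30 = 16.8 now, so the studio offers 16.8, keeping 13.2.
Round 2 (the distributor proposes): the studio can get 13.2 next round, worth 0.42 × 13.2 = 5.544 now. The distributor offers 5.544 and keeps 30 − 5.544 = 24.456.
Round 1 (the studio proposes): the distributor can get 24.456 next round, worth 0.56 × 24.456 = 13.69536 now, so the studio offers 13.69536, keeping 16.30464.

13.70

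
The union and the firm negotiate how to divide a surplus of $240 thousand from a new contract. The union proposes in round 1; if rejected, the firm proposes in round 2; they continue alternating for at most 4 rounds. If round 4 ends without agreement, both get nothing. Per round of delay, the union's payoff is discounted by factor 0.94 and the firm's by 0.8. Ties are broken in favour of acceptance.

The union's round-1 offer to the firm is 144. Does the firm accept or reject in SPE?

Round 4 (the firm proposes): the union will accept anything ≥ 0, so the firm offers 0 and keeps 240.
Round 3 (the union proposes): the firm can get 240 next round, worth 0.8 × 240 = 192 now. The union offers 192 and keeps 240 − 192 = 48.
Round 2 (the firm proposes): the union can get 48 next round, worth 0.94 × 48 = 45.12 now. The firm offers 45.12 and keeps 240 − 45.12 = 194.88.
So by rejecting in round 1, the firm gets 194.88 next round, worth 0.8 × 194.88 = 155.904 now.
Offer 144 < 155.904, so the firm rejects.

Reject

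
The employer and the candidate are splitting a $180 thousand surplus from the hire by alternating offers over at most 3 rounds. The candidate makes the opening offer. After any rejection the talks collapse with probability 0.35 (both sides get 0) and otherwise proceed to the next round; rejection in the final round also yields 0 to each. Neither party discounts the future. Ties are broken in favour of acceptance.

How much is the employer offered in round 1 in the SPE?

40.95

Round 3 (the candidate proposes): rejection yields 0 for the employer; the candidate offers 0 and keeps 180.
Round 2 (the employer proposes): rejecting gives the candidate an expected 0.65 × 180 = 117. The employer offers 117 and keeps 180 − 117 = 63.
Round 1 (the candidate proposes): rejecting gives the employer an expected 0.65 × 63 = 40.95; the candidate offers that and keeps 139.05.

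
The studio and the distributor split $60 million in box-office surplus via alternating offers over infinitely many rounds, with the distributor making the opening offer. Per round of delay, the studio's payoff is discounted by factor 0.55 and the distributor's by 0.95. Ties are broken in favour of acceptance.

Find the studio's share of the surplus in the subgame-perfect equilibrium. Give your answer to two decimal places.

3.46

In a stationary SPE each proposer offers the other exactly their discounted continuation value.
If the distributor keeps x when proposing and the studio keeps y when proposing, then x = 60 − 0.55y and y = 60 − 0.95x.
Solving: x = 60(1 − 0.55) / (1 − 0.95·0.55) = 27 / 0.4775 ≈ 56.5445.
The studio gets 60 − 56.5445 ≈ 3.4555.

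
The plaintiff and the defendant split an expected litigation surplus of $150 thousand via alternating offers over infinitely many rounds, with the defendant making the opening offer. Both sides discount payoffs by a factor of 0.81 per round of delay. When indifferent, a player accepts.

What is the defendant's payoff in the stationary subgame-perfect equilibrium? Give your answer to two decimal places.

82.87

In a stationary SPE each proposer offers the other exactly their discounted continuation value.
If the defendant keeps x when proposing and the plaintiff keeps y when proposing, then x = 150 − 0.81y and y = 150 − 0.81x.
Solving: x = 150(1 − 0.81) / (1 − 0.81·0.81) = 28.5 / 0.3439 ≈ 82.8729.
The plaintiff gets 150 − 82.8729 ≈ 67.1271.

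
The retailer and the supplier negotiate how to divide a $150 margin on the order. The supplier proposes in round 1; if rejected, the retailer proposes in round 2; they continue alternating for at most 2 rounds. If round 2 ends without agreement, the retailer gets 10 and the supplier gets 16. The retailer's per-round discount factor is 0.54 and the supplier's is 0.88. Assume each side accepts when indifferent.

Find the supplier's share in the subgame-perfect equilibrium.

77.64

Round 2 (the retailer proposes): the supplier gets 16 if talks fail, so the retailer offers 16 and keeps 134.
Round 1 (the supplier proposes): the retailer can get 134 next round, worth 0.54 × 134 = 72.36 now. The supplier offers 72.36 and keeps 150 − 72.36 = 77.64.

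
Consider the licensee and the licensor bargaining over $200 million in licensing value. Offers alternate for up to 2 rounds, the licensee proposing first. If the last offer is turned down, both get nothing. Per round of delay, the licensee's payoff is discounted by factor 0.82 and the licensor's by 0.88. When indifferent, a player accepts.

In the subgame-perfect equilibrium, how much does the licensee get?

24

Round 2 (the licensor proposes): the licensee will accept anything ≥ 0, so the licensor offers 0 and keeps 200.
Round 1 (the licensee proposes): the licensor can get 200 next round, worth 0.88 × 200 = 176 now, so the licensee offers 176, keeping 24.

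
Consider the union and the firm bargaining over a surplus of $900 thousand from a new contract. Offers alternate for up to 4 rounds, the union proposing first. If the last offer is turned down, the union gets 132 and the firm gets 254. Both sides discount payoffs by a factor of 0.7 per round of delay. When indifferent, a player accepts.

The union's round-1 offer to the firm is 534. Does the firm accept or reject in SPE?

Work out the firm's continuation value if the offer is rejected.
Round 4 (the firm proposes): the union gets 132 if talks fail, so the firm offers 132 and keeps 768.
Round 3 (the union proposes): the firm can get 768 next round, worth 0.7 × 768 = 537.6 now. The union offers 537.6 and keeps 900 − 537.6 = 362.4.
Round 2 (the firm proposes): the union can get 362.4 next round, worth 0.7 × 362.4 = 253.68 now, so the firm offers 253.68, keeping 646.32.
So by rejecting in round 1, the firm gets 646.32 next round, worth 0.7 × 646.32 = 452.424 now.
Offer 534 ≥ 452.424, so the firm accepts.

Accept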